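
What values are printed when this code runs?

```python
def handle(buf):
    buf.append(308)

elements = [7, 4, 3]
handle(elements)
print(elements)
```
[7, 4, 3, 308]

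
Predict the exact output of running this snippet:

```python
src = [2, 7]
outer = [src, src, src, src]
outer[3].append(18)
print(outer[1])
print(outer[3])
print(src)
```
[2, 7, 18]
[2, 7, 18]
[2, 7, 18]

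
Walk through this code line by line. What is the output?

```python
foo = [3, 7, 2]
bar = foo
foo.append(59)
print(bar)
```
[3, 7, 2, 59]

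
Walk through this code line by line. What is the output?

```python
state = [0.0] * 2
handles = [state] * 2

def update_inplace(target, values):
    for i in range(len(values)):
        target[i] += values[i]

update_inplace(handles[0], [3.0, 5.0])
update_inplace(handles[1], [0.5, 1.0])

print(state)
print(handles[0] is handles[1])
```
[3.5, 6.0]
True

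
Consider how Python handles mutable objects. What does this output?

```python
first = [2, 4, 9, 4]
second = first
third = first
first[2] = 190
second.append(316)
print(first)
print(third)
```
[2, 4, 190, 4, 316]
[2, 4, 190, 4, 316]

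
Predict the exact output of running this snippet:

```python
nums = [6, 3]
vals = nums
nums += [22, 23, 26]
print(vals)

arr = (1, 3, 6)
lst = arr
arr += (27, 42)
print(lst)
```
[6, 3, 22, 23, 26]
(1, 3, 6)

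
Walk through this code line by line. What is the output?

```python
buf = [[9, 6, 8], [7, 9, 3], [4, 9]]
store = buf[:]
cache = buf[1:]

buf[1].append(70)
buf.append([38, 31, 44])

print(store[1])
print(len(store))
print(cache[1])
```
[7, 9, 3, 70]
3
[4, 9]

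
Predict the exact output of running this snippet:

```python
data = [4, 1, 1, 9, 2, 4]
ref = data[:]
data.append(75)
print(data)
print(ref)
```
[4, 1, 1, 9, 2, 4, 75]
[4, 1, 1, 9, 2, 4]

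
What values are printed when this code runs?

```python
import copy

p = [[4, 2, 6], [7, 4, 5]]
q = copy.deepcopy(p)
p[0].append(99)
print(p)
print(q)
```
[[4, 2, 6, 99], [7, 4, 5]]
[[4, 2, 6], [7, 4, 5]]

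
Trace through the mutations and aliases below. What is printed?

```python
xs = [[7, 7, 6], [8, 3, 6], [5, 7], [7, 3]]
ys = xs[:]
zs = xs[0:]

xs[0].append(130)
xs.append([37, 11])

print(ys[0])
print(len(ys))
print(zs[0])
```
[7, 7, 6, 130]
4
[7, 7, 6, 130]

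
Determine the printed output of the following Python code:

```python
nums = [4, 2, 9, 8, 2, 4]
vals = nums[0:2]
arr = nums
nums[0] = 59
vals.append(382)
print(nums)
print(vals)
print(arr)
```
[59, 2, 9, 8, 2, 4]
[4, 2, 382]
[59, 2, 9, 8, 2, 4]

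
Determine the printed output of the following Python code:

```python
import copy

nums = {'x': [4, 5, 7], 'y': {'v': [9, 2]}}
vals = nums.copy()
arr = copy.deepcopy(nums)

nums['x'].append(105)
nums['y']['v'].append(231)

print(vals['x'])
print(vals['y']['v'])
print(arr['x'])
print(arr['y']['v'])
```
[4, 5, 7, 105]
[9, 2, 231]
[4, 5, 7]
[9, 2]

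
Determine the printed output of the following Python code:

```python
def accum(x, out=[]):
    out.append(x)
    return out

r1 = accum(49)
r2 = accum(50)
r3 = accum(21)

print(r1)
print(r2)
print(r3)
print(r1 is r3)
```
[49, 50, 21]
[49, 50, 21]
[49, 50, 21]
True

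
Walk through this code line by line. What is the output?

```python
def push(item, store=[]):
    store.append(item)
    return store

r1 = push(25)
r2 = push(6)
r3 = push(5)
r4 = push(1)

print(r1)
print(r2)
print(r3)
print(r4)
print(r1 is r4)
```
[25, 6, 5, 1]
[25, 6, 5, 1]
[25, 6, 5, 1]
[25, 6, 5, 1]
True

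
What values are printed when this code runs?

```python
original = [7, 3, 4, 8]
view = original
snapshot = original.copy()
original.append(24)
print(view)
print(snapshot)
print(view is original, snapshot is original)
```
[7, 3, 4, 8, 24]
[7, 3, 4, 8]
True False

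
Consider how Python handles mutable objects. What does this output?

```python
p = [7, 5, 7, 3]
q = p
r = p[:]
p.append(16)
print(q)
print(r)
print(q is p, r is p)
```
[7, 5, 7, 3, 16]
[7, 5, 7, 3]
True False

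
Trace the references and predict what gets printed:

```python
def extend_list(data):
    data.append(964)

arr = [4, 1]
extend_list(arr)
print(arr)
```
[4, 1, 964]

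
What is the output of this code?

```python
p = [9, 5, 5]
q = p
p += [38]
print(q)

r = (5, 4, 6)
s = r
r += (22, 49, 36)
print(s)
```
[9, 5, 5, 38]
(5, 4, 6)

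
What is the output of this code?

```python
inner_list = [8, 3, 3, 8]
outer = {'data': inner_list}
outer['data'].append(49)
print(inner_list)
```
[8, 3, 3, 8, 49]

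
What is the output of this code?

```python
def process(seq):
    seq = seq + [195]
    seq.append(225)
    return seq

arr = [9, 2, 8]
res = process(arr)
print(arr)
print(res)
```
[9, 2, 8]
[9, 2, 8, 195, 225]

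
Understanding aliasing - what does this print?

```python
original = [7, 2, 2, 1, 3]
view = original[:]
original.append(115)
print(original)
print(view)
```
[7, 2, 2, 1, 3, 115]
[7, 2, 2, 1, 3]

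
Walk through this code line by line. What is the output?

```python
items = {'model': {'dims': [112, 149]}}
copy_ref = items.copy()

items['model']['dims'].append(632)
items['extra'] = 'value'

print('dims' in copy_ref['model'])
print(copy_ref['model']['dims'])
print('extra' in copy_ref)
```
True
[112, 149, 632]
False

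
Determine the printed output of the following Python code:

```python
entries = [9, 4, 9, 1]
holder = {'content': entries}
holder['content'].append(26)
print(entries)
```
[9, 4, 9, 1, 26]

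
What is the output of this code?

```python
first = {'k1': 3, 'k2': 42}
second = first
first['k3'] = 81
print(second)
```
{'k1': 3, 'k2': 42, 'k3': 81}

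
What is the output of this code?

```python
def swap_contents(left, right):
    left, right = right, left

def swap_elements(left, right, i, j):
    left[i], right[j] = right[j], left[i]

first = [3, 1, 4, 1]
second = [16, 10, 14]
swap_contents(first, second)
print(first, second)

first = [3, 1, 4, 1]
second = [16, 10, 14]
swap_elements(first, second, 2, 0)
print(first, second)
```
[3, 1, 4, 1] [16, 10, 14]
[3, 1, 16, 1] [4, 10, 14]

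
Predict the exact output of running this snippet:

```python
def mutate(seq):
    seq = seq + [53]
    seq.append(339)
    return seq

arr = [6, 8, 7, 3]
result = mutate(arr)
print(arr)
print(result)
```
[6, 8, 7, 3]
[6, 8, 7, 3, 53, 339]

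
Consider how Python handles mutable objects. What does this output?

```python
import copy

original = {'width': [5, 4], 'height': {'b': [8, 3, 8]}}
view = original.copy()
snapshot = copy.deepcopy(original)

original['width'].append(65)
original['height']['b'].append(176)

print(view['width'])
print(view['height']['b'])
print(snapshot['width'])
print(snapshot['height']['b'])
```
[5, 4, 65]
[8, 3, 8, 176]
[5, 4]
[8, 3, 8]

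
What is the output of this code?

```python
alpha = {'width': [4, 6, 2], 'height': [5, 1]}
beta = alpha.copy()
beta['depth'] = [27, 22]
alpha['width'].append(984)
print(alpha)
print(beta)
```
{'width': [4, 6, 2, 984], 'height': [5, 1]}
{'width': [4, 6, 2, 984], 'height': [5, 1], 'depth': [27, 22]}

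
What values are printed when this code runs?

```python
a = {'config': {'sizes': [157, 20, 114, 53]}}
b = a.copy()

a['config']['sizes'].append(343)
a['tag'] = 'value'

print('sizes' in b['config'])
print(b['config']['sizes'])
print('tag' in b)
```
True
[157, 20, 114, 53, 343]
False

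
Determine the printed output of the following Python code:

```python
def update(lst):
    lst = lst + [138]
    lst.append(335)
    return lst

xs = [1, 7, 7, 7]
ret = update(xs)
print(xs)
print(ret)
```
[1, 7, 7, 7]
[1, 7, 7, 7, 138, 335]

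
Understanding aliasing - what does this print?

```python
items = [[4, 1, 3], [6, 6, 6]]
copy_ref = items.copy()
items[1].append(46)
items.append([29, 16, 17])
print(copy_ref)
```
[[4, 1, 3], [6, 6, 6, 46]]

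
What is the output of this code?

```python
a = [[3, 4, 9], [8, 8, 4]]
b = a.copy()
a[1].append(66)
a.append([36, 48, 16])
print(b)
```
[[3, 4, 9], [8, 8, 4, 66]]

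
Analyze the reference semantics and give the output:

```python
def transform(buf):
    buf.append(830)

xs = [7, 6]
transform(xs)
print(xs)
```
[7, 6, 830]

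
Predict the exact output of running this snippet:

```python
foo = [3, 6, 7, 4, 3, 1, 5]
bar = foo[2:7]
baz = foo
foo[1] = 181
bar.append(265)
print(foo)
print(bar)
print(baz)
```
[3, 181, 7, 4, 3, 1, 5]
[7, 4, 3, 1, 5, 265]
[3, 181, 7, 4, 3, 1, 5]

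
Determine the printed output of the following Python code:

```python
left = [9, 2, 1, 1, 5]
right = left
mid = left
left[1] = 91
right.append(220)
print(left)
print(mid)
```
[9, 91, 1, 1, 5, 220]
[9, 91, 1, 1, 5, 220]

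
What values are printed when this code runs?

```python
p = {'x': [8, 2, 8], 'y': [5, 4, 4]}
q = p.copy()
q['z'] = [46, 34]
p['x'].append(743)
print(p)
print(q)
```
{'x': [8, 2, 8, 743], 'y': [5, 4, 4]}
{'x': [8, 2, 8, 743], 'y': [5, 4, 4], 'z': [46, 34]}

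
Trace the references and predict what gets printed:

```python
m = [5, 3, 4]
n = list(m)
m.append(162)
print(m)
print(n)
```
[5, 3, 4, 162]
[5, 3, 4]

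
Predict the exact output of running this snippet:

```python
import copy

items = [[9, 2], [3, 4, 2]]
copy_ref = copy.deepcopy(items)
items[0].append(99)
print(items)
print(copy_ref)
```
[[9, 2, 99], [3, 4, 2]]
[[9, 2], [3, 4, 2]]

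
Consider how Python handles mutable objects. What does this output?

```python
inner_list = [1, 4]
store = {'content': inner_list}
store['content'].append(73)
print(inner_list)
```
[1, 4, 73]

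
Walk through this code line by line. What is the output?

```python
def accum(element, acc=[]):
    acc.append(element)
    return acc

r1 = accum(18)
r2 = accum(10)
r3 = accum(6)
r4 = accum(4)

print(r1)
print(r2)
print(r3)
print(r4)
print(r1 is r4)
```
[18, 10, 6, 4]
[18, 10, 6, 4]
[18, 10, 6, 4]
[18, 10, 6, 4]
True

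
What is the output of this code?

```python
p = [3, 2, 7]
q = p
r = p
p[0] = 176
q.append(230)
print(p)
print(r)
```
[176, 2, 7, 230]
[176, 2, 7, 230]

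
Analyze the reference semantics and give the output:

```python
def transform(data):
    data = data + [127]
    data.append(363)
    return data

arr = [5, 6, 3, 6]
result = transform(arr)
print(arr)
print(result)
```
[5, 6, 3, 6]
[5, 6, 3, 6, 127, 363]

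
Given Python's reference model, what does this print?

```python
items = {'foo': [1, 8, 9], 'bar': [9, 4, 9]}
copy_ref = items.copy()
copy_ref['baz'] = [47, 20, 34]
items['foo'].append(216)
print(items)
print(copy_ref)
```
{'foo': [1, 8, 9, 216], 'bar': [9, 4, 9]}
{'foo': [1, 8, 9, 216], 'bar': [9, 4, 9], 'baz': [47, 20, 34]}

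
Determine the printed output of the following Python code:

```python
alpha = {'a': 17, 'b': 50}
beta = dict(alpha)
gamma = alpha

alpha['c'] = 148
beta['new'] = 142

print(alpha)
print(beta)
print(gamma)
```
{'a': 17, 'b': 50, 'c': 148}
{'a': 17, 'b': 50, 'new': 142}
{'a': 17, 'b': 50, 'c': 148}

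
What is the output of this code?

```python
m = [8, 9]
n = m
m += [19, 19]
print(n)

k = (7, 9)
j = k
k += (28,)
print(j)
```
[8, 9, 19, 19]
(7, 9)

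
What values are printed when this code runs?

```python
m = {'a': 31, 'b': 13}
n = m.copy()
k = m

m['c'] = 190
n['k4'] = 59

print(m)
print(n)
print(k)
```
{'a': 31, 'b': 13, 'c': 190}
{'a': 31, 'b': 13, 'k4': 59}
{'a': 31, 'b': 13, 'c': 190}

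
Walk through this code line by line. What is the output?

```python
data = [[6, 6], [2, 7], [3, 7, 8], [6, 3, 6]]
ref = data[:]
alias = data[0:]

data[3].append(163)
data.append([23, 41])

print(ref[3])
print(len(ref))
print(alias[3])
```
[6, 3, 6, 163]
4
[6, 3, 6, 163]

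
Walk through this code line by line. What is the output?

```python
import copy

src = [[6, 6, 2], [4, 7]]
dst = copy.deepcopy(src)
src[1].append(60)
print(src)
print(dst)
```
[[6, 6, 2], [4, 7, 60]]
[[6, 6, 2], [4, 7]]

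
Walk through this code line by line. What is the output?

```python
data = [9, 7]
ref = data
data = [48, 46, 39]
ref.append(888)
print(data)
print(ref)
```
[48, 46, 39]
[9, 7, 888]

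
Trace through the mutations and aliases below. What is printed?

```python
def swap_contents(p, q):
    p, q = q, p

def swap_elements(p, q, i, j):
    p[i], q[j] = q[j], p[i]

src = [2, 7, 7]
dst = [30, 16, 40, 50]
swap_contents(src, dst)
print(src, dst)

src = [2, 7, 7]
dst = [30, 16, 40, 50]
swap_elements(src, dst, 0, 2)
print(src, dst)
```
[2, 7, 7] [30, 16, 40, 50]
[40, 7, 7] [30, 16, 2, 50]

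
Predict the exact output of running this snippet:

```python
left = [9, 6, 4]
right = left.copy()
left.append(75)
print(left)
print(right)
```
[9, 6, 4, 75]
[9, 6, 4]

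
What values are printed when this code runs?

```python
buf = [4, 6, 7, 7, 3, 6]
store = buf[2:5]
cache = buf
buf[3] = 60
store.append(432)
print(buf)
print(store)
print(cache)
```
[4, 6, 7, 60, 3, 6]
[7, 7, 3, 432]
[4, 6, 7, 60, 3, 6]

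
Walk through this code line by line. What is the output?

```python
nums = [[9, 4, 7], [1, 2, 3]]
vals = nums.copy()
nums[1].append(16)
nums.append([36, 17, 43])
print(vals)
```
[[9, 4, 7], [1, 2, 3, 16]]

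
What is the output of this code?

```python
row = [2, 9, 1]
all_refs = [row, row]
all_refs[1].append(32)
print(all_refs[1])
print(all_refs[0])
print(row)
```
[2, 9, 1, 32]
[2, 9, 1, 32]
[2, 9, 1, 32]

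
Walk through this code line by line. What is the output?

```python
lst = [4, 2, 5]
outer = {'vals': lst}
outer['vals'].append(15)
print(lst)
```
[4, 2, 5, 15]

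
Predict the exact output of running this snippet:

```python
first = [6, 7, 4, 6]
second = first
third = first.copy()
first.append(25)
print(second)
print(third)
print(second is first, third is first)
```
[6, 7, 4, 6, 25]
[6, 7, 4, 6]
True False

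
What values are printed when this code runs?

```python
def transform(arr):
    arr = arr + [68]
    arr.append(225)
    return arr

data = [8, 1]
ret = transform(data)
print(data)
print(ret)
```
[8, 1]
[8, 1, 68, 225]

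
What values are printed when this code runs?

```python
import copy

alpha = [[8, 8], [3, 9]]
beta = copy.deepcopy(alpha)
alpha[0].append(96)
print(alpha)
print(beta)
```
[[8, 8, 96], [3, 9]]
[[8, 8], [3, 9]]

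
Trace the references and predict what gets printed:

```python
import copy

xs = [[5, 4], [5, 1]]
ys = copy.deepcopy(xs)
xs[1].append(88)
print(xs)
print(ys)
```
[[5, 4], [5, 1, 88]]
[[5, 4], [5, 1]]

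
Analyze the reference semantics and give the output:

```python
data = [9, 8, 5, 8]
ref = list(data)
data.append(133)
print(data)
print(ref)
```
[9, 8, 5, 8, 133]
[9, 8, 5, 8]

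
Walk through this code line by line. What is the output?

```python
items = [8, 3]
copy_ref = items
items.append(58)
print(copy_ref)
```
[8, 3, 58]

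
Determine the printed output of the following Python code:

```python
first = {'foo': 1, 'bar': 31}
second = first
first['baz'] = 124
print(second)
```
{'foo': 1, 'bar': 31, 'baz': 124}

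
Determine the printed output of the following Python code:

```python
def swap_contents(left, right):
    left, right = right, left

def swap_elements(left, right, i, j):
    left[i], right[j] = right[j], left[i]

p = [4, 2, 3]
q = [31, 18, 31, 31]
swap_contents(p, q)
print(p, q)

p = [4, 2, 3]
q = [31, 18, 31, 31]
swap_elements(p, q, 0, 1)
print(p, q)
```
[4, 2, 3] [31, 18, 31, 31]
[18, 2, 3] [31, 4, 31, 31]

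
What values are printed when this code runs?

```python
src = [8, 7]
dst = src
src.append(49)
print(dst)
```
[8, 7, 49]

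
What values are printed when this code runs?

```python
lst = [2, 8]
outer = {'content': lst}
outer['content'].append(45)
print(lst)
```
[2, 8, 45]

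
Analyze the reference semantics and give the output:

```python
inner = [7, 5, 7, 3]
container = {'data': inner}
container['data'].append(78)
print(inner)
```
[7, 5, 7, 3, 78]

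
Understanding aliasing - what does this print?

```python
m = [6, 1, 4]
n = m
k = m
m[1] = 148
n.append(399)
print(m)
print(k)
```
[6, 148, 4, 399]
[6, 148, 4, 399]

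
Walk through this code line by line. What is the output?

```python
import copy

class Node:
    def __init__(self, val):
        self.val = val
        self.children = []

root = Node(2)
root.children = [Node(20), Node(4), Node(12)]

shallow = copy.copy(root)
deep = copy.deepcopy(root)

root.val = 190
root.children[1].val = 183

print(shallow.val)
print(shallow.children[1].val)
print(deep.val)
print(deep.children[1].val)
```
2
183
2
4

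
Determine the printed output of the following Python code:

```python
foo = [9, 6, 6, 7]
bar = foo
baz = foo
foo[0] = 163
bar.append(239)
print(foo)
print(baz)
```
[163, 6, 6, 7, 239]
[163, 6, 6, 7, 239]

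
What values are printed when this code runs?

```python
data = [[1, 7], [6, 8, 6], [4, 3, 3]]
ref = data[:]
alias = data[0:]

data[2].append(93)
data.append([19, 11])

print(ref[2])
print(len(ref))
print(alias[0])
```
[4, 3, 3, 93]
3
[1, 7]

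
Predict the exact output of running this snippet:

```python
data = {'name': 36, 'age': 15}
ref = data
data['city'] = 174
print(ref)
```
{'name': 36, 'age': 15, 'city': 174}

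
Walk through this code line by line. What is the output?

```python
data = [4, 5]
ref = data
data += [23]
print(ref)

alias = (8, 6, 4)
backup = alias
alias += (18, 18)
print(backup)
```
[4, 5, 23]
(8, 6, 4)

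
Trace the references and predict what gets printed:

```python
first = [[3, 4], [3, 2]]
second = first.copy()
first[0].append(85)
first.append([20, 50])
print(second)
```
[[3, 4, 85], [3, 2]]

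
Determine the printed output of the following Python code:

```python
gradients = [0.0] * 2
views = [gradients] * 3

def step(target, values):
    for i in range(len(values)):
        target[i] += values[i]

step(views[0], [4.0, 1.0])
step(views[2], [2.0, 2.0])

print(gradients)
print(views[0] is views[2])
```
[6.0, 3.0]
True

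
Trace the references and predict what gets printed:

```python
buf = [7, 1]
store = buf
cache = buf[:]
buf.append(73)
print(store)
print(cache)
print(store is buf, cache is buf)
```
[7, 1, 73]
[7, 1]
True False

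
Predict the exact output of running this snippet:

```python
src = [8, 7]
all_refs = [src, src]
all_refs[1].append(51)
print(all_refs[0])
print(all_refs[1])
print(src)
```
[8, 7, 51]
[8, 7, 51]
[8, 7, 51]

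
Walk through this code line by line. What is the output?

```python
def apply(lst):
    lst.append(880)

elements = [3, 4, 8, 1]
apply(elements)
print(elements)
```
[3, 4, 8, 1, 880]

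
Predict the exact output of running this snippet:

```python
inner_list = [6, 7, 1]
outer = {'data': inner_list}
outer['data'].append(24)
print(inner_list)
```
[6, 7, 1, 24]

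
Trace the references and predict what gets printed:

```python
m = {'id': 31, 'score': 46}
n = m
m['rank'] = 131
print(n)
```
{'id': 31, 'score': 46, 'rank': 131}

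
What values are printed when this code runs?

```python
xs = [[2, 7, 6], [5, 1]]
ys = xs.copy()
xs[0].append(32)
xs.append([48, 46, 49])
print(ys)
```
[[2, 7, 6, 32], [5, 1]]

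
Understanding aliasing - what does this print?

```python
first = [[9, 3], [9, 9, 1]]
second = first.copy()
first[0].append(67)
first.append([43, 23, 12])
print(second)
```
[[9, 3, 67], [9, 9, 1]]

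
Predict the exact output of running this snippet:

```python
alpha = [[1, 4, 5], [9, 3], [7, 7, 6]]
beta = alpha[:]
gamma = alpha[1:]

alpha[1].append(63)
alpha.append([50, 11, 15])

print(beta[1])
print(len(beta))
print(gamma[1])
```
[9, 3, 63]
3
[7, 7, 6]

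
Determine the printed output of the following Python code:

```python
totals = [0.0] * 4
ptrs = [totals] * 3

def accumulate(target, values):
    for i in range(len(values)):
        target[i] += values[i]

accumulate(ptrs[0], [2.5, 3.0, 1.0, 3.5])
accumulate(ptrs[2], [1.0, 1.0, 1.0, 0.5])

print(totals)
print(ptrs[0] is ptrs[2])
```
[3.5, 4.0, 2.0, 4.0]
True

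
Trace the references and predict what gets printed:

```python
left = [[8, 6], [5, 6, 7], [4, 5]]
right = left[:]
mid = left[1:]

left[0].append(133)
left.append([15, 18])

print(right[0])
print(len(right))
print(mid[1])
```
[8, 6, 133]
3
[4, 5]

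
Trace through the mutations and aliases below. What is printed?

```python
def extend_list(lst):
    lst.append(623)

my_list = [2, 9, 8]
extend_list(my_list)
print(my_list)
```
[2, 9, 8, 623]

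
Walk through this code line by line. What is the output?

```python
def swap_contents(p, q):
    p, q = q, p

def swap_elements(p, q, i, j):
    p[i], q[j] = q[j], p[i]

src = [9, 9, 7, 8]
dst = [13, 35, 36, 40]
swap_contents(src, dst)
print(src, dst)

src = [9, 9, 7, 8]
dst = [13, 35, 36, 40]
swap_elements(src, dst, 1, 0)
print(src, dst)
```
[9, 9, 7, 8] [13, 35, 36, 40]
[9, 13, 7, 8] [9, 35, 36, 40]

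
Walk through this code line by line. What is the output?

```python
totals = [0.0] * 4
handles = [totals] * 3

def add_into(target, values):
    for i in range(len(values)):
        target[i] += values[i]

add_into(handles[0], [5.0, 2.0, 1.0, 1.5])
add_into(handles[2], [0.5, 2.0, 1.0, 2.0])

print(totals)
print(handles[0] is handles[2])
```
[5.5, 4.0, 2.0, 3.5]
True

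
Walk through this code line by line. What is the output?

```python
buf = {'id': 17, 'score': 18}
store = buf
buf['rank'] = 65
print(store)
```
{'id': 17, 'score': 18, 'rank': 65}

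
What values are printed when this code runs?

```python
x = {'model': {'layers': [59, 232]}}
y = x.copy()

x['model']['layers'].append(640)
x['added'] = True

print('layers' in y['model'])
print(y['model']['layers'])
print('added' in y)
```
True
[59, 232, 640]
False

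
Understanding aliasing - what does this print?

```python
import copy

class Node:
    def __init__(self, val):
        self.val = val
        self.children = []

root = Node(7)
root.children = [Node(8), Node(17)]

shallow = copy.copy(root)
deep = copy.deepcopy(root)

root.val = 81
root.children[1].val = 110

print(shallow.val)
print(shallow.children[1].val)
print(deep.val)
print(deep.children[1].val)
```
7
110
7
17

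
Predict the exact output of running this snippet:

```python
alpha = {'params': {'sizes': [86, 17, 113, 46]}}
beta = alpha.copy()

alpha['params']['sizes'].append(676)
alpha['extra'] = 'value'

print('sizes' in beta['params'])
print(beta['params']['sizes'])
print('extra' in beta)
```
True
[86, 17, 113, 46, 676]
False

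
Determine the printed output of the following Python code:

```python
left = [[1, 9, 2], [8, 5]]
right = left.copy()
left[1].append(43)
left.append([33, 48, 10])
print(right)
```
[[1, 9, 2], [8, 5, 43]]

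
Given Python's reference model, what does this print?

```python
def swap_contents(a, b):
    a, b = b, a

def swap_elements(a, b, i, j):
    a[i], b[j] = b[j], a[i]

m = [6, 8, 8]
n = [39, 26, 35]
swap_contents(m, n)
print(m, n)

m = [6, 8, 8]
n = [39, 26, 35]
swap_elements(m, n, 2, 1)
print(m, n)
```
[6, 8, 8] [39, 26, 35]
[6, 8, 26] [39, 8, 35]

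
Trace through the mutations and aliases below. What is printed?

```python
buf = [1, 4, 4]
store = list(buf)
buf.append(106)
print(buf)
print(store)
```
[1, 4, 4, 106]
[1, 4, 4]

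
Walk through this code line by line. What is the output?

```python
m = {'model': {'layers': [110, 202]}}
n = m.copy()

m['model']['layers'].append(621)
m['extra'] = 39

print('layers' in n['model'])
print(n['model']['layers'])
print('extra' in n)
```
True
[110, 202, 621]
False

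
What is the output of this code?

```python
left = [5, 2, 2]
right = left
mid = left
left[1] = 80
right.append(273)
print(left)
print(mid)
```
[5, 80, 2, 273]
[5, 80, 2, 273]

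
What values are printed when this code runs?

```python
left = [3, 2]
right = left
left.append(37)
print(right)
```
[3, 2, 37]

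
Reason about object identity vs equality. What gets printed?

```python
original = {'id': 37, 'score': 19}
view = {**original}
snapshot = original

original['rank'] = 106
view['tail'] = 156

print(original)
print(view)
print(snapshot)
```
{'id': 37, 'score': 19, 'rank': 106}
{'id': 37, 'score': 19, 'tail': 156}
{'id': 37, 'score': 19, 'rank': 106}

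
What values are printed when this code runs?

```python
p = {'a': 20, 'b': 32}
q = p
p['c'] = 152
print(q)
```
{'a': 20, 'b': 32, 'c': 152}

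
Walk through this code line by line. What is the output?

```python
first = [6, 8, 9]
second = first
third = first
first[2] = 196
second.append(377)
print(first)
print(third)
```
[6, 8, 196, 377]
[6, 8, 196, 377]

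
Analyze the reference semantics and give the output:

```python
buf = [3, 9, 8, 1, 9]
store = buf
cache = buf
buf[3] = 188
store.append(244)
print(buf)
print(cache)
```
[3, 9, 8, 188, 9, 244]
[3, 9, 8, 188, 9, 244]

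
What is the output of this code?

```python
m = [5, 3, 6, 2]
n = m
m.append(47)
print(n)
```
[5, 3, 6, 2, 47]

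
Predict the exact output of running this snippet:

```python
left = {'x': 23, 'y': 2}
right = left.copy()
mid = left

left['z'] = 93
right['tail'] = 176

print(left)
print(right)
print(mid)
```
{'x': 23, 'y': 2, 'z': 93}
{'x': 23, 'y': 2, 'tail': 176}
{'x': 23, 'y': 2, 'z': 93}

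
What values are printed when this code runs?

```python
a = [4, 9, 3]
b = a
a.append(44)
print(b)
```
[4, 9, 3, 44]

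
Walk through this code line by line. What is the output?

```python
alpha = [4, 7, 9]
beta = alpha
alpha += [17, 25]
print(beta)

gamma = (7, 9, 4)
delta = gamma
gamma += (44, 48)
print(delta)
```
[4, 7, 9, 17, 25]
(7, 9, 4)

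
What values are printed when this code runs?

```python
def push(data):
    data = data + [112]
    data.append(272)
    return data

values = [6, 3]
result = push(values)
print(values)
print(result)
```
[6, 3]
[6, 3, 112, 272]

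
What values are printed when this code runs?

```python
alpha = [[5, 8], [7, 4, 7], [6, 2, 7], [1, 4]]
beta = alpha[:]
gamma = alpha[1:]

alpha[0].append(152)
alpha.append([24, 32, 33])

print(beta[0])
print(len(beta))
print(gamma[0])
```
[5, 8, 152]
4
[7, 4, 7]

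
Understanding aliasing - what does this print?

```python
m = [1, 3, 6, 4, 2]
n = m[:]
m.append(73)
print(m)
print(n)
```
[1, 3, 6, 4, 2, 73]
[1, 3, 6, 4, 2]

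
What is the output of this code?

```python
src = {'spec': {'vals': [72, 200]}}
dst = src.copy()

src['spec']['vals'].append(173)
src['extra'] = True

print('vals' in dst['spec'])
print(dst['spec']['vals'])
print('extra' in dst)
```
True
[72, 200, 173]
False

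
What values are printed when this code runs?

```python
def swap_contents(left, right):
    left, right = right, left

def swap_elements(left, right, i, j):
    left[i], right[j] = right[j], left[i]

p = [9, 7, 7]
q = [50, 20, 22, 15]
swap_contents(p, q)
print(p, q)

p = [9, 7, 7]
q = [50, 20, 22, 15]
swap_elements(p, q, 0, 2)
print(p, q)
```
[9, 7, 7] [50, 20, 22, 15]
[22, 7, 7] [50, 20, 9, 15]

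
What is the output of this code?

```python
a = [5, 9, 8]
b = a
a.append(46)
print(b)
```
[5, 9, 8, 46]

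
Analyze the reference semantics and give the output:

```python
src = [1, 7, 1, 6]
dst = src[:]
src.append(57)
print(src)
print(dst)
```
[1, 7, 1, 6, 57]
[1, 7, 1, 6]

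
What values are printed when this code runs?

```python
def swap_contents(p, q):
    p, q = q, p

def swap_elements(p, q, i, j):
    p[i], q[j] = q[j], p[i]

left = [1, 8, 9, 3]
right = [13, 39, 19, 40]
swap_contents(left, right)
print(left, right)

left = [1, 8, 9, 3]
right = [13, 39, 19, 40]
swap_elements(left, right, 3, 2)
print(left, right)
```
[1, 8, 9, 3] [13, 39, 19, 40]
[1, 8, 9, 19] [13, 39, 3, 40]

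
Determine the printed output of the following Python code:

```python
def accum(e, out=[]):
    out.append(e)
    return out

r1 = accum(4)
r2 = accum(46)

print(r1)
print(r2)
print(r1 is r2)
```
[4, 46]
[4, 46]
True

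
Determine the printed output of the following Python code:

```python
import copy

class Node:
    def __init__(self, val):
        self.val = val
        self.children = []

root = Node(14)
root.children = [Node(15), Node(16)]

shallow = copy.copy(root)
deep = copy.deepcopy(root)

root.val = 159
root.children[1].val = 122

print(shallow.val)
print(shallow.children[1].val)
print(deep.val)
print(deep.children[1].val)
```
14
122
14
16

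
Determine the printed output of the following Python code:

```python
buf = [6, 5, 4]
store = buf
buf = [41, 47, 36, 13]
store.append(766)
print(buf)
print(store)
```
[41, 47, 36, 13]
[6, 5, 4, 766]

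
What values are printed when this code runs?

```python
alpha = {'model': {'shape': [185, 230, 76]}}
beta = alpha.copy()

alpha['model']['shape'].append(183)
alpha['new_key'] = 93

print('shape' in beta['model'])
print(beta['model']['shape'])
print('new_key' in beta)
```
True
[185, 230, 76, 183]
False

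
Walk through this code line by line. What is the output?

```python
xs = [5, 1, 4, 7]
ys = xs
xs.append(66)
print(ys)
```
[5, 1, 4, 7, 66]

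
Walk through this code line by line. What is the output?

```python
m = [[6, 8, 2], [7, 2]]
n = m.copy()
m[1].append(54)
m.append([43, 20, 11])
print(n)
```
[[6, 8, 2], [7, 2, 54]]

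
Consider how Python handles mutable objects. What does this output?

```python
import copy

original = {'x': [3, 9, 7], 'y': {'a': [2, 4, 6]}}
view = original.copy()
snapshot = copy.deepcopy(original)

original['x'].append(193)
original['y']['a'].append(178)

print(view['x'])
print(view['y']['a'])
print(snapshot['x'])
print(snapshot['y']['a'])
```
[3, 9, 7, 193]
[2, 4, 6, 178]
[3, 9, 7]
[2, 4, 6]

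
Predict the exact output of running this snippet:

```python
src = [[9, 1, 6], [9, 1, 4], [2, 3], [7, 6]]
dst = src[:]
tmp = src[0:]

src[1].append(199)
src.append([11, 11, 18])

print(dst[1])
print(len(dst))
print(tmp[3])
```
[9, 1, 4, 199]
4
[7, 6]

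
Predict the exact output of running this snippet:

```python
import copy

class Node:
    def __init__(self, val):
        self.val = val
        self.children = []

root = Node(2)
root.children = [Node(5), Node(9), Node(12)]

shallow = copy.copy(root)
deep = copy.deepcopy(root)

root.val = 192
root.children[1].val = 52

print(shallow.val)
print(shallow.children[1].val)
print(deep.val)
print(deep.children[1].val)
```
2
52
2
9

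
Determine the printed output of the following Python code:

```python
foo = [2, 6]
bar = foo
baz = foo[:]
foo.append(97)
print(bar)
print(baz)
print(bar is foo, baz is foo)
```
[2, 6, 97]
[2, 6]
True False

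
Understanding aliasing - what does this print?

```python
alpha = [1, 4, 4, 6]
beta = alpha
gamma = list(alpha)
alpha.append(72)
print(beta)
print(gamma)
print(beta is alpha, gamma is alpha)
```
[1, 4, 4, 6, 72]
[1, 4, 4, 6]
True False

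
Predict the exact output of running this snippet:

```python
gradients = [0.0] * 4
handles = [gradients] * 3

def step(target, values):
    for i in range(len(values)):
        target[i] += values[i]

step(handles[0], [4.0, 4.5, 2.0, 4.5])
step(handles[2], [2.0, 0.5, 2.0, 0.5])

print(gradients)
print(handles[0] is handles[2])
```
[6.0, 5.0, 4.0, 5.0]
True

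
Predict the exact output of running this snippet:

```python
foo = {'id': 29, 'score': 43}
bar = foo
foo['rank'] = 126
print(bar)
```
{'id': 29, 'score': 43, 'rank': 126}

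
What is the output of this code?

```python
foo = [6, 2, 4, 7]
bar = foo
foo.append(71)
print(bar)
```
[6, 2, 4, 7, 71]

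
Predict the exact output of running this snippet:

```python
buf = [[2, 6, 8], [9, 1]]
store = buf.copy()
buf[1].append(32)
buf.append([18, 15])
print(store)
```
[[2, 6, 8], [9, 1, 32]]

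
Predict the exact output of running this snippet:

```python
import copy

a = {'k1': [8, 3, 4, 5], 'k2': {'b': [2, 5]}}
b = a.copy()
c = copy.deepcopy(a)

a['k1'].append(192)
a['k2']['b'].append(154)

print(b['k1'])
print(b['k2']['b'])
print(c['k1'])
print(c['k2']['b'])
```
[8, 3, 4, 5, 192]
[2, 5, 154]
[8, 3, 4, 5]
[2, 5]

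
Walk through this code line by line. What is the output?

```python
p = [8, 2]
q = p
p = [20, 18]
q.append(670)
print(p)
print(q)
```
[20, 18]
[8, 2, 670]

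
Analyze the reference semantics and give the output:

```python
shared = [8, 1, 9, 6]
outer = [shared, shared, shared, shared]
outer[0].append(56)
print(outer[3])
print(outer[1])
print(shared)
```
[8, 1, 9, 6, 56]
[8, 1, 9, 6, 56]
[8, 1, 9, 6, 56]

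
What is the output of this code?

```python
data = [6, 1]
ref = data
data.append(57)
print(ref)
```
[6, 1, 57]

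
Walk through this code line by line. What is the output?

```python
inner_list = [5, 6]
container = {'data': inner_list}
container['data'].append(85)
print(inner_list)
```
[5, 6, 85]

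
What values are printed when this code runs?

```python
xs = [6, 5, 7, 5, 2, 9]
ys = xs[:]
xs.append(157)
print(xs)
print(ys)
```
[6, 5, 7, 5, 2, 9, 157]
[6, 5, 7, 5, 2, 9]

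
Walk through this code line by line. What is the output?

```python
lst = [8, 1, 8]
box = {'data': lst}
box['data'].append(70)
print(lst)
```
[8, 1, 8, 70]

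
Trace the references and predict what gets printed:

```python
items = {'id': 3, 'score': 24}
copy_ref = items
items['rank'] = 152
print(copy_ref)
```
{'id': 3, 'score': 24, 'rank': 152}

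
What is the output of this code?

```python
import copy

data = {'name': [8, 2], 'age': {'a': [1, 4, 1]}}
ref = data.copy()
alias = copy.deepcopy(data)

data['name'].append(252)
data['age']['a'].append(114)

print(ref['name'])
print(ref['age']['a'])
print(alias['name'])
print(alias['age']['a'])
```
[8, 2, 252]
[1, 4, 1, 114]
[8, 2]
[1, 4, 1]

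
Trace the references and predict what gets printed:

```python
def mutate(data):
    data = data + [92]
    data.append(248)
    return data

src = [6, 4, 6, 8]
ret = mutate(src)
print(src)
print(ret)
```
[6, 4, 6, 8]
[6, 4, 6, 8, 92, 248]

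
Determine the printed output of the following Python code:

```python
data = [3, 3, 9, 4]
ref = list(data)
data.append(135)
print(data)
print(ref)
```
[3, 3, 9, 4, 135]
[3, 3, 9, 4]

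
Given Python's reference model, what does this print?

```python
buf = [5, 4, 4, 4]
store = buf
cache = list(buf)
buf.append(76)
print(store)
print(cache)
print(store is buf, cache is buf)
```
[5, 4, 4, 4, 76]
[5, 4, 4, 4]
True False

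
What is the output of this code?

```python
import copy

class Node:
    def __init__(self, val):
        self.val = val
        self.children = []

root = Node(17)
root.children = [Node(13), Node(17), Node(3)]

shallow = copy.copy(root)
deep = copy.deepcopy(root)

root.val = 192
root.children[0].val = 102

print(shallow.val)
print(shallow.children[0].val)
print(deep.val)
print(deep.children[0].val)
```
17
102
17
13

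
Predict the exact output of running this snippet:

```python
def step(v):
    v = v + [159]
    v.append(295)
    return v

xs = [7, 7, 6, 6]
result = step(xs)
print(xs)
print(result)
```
[7, 7, 6, 6]
[7, 7, 6, 6, 159, 295]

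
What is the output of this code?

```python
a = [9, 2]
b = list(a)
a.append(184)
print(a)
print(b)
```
[9, 2, 184]
[9, 2]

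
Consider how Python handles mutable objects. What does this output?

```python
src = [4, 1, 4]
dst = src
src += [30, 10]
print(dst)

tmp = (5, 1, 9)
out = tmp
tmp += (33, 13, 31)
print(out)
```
[4, 1, 4, 30, 10]
(5, 1, 9)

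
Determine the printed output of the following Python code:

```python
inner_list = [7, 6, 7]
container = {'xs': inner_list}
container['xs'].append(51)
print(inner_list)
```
[7, 6, 7, 51]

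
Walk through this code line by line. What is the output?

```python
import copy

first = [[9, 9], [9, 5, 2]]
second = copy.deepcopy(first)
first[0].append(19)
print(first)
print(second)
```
[[9, 9, 19], [9, 5, 2]]
[[9, 9], [9, 5, 2]]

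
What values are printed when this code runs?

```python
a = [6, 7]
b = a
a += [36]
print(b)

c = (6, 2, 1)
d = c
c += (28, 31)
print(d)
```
[6, 7, 36]
(6, 2, 1)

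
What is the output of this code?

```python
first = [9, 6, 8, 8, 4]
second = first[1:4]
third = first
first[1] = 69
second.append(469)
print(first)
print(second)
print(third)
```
[9, 69, 8, 8, 4]
[6, 8, 8, 469]
[9, 69, 8, 8, 4]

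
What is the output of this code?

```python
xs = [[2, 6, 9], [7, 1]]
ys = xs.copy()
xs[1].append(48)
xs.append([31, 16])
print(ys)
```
[[2, 6, 9], [7, 1, 48]]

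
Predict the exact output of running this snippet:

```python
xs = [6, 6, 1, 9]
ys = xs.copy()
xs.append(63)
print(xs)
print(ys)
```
[6, 6, 1, 9, 63]
[6, 6, 1, 9]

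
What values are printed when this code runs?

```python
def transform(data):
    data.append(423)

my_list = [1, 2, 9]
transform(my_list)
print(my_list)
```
[1, 2, 9, 423]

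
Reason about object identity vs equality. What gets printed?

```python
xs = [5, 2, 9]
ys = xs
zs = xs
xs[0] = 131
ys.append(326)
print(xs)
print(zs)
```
[131, 2, 9, 326]
[131, 2, 9, 326]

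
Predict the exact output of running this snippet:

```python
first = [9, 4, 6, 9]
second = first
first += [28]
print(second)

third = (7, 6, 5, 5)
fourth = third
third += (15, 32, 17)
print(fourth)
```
[9, 4, 6, 9, 28]
(7, 6, 5, 5)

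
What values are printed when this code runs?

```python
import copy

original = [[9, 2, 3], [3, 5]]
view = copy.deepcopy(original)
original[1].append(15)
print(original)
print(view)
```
[[9, 2, 3], [3, 5, 15]]
[[9, 2, 3], [3, 5]]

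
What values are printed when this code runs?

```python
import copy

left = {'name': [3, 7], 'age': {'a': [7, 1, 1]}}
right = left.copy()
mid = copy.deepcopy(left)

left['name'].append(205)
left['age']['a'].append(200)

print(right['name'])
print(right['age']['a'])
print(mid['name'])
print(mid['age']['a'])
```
[3, 7, 205]
[7, 1, 1, 200]
[3, 7]
[7, 1, 1]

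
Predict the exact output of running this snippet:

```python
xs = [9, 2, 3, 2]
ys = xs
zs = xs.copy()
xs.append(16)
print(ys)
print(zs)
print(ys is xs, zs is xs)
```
[9, 2, 3, 2, 16]
[9, 2, 3, 2]
True False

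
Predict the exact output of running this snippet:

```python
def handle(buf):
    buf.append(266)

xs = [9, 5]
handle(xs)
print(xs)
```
[9, 5, 266]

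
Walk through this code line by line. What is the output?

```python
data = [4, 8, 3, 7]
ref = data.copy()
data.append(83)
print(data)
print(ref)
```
[4, 8, 3, 7, 83]
[4, 8, 3, 7]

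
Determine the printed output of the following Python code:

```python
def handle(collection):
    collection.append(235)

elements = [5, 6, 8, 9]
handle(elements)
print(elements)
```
[5, 6, 8, 9, 235]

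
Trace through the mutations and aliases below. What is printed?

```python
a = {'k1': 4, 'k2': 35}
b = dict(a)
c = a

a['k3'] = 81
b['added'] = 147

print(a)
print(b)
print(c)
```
{'k1': 4, 'k2': 35, 'k3': 81}
{'k1': 4, 'k2': 35, 'added': 147}
{'k1': 4, 'k2': 35, 'k3': 81}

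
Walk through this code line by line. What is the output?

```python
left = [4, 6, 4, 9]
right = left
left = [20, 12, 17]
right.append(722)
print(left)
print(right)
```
[20, 12, 17]
[4, 6, 4, 9, 722]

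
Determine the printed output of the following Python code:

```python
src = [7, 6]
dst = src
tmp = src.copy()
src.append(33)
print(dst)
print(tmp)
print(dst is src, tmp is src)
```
[7, 6, 33]
[7, 6]
True False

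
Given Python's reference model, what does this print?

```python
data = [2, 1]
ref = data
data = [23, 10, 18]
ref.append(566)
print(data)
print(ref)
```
[23, 10, 18]
[2, 1, 566]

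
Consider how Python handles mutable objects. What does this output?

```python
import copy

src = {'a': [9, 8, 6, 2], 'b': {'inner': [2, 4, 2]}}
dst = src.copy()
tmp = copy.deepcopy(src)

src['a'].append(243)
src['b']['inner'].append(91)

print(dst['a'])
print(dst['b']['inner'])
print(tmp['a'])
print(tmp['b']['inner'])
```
[9, 8, 6, 2, 243]
[2, 4, 2, 91]
[9, 8, 6, 2]
[2, 4, 2]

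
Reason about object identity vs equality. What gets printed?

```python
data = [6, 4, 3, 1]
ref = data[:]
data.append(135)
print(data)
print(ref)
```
[6, 4, 3, 1, 135]
[6, 4, 3, 1]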